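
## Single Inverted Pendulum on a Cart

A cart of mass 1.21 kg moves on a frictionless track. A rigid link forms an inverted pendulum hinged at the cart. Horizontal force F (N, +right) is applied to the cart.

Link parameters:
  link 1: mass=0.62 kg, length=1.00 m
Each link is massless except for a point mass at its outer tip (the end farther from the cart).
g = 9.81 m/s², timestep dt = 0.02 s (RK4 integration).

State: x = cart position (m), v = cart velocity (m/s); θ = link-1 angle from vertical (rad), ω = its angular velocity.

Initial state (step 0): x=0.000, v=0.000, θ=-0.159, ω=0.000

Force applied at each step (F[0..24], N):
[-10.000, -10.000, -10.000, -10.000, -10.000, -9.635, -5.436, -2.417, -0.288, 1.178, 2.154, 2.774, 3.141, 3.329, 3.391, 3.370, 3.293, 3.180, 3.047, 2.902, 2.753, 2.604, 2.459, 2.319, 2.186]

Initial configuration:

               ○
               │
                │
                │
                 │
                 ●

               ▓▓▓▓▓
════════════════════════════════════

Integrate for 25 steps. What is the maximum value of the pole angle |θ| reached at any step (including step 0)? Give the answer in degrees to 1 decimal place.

apply F[0]=-10.000 → step 1: x=-0.001, v=-0.148, θ=-0.158, ω=0.115
apply F[1]=-10.000 → step 2: x=-0.006, v=-0.296, θ=-0.154, ω=0.231
apply F[2]=-10.000 → step 3: x=-0.013, v=-0.444, θ=-0.149, ω=0.348
apply F[3]=-10.000 → step 4: x=-0.024, v=-0.594, θ=-0.140, ω=0.468
apply F[4]=-10.000 → step 5: x=-0.037, v=-0.745, θ=-0.130, ω=0.591
apply F[5]=-9.635 → step 6: x=-0.053, v=-0.891, θ=-0.117, ω=0.712
apply F[6]=-5.436 → step 7: x=-0.072, v=-0.970, θ=-0.102, ω=0.769
apply F[7]=-2.417 → step 8: x=-0.092, v=-1.001, θ=-0.087, ω=0.781
apply F[8]=-0.288 → step 9: x=-0.112, v=-0.999, θ=-0.071, ω=0.763
apply F[9]=+1.178 → step 10: x=-0.131, v=-0.973, θ=-0.056, ω=0.725
apply F[10]=+2.154 → step 11: x=-0.151, v=-0.933, θ=-0.042, ω=0.675
apply F[11]=+2.774 → step 12: x=-0.169, v=-0.884, θ=-0.029, ω=0.619
apply F[12]=+3.141 → step 13: x=-0.186, v=-0.829, θ=-0.018, ω=0.560
apply F[13]=+3.329 → step 14: x=-0.202, v=-0.773, θ=-0.007, ω=0.502
apply F[14]=+3.391 → step 15: x=-0.217, v=-0.717, θ=0.003, ω=0.445
apply F[15]=+3.370 → step 16: x=-0.231, v=-0.662, θ=0.011, ω=0.391
apply F[16]=+3.293 → step 17: x=-0.243, v=-0.609, θ=0.018, ω=0.341
apply F[17]=+3.180 → step 18: x=-0.255, v=-0.559, θ=0.025, ω=0.295
apply F[18]=+3.047 → step 19: x=-0.266, v=-0.511, θ=0.030, ω=0.253
apply F[19]=+2.902 → step 20: x=-0.275, v=-0.466, θ=0.035, ω=0.215
apply F[20]=+2.753 → step 21: x=-0.284, v=-0.424, θ=0.039, ω=0.180
apply F[21]=+2.604 → step 22: x=-0.292, v=-0.385, θ=0.042, ω=0.149
apply F[22]=+2.459 → step 23: x=-0.300, v=-0.349, θ=0.045, ω=0.121
apply F[23]=+2.319 → step 24: x=-0.306, v=-0.316, θ=0.047, ω=0.096
apply F[24]=+2.186 → step 25: x=-0.312, v=-0.284, θ=0.049, ω=0.075
Max |angle| over trajectory = 0.159 rad = 9.1°.

Answer: 9.1°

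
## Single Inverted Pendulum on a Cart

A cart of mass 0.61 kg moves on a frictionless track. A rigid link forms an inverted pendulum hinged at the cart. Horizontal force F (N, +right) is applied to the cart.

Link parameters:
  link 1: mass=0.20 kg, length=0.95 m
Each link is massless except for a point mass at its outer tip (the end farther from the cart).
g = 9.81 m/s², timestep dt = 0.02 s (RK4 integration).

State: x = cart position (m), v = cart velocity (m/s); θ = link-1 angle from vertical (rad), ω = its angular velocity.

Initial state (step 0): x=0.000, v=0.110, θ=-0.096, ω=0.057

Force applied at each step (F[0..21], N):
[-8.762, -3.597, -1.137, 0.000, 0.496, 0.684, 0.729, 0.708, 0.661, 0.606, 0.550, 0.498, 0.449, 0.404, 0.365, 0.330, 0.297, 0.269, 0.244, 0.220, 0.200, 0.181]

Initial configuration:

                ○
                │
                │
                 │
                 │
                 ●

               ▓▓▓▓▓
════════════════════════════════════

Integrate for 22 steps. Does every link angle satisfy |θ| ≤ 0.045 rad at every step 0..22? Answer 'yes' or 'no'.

apply F[0]=-8.762 → step 1: x=-0.001, v=-0.170, θ=-0.092, ω=0.331
apply F[1]=-3.597 → step 2: x=-0.005, v=-0.283, θ=-0.085, ω=0.431
apply F[2]=-1.137 → step 3: x=-0.011, v=-0.315, θ=-0.076, ω=0.448
apply F[3]=+0.000 → step 4: x=-0.017, v=-0.310, θ=-0.067, ω=0.428
apply F[4]=+0.496 → step 5: x=-0.023, v=-0.290, θ=-0.059, ω=0.394
apply F[5]=+0.684 → step 6: x=-0.029, v=-0.264, θ=-0.051, ω=0.356
apply F[6]=+0.729 → step 7: x=-0.034, v=-0.237, θ=-0.045, ω=0.318
apply F[7]=+0.708 → step 8: x=-0.038, v=-0.211, θ=-0.039, ω=0.282
apply F[8]=+0.661 → step 9: x=-0.042, v=-0.187, θ=-0.033, ω=0.249
apply F[9]=+0.606 → step 10: x=-0.046, v=-0.166, θ=-0.029, ω=0.220
apply F[10]=+0.550 → step 11: x=-0.049, v=-0.146, θ=-0.024, ω=0.194
apply F[11]=+0.498 → step 12: x=-0.052, v=-0.128, θ=-0.021, ω=0.170
apply F[12]=+0.449 → step 13: x=-0.054, v=-0.112, θ=-0.018, ω=0.150
apply F[13]=+0.404 → step 14: x=-0.056, v=-0.098, θ=-0.015, ω=0.131
apply F[14]=+0.365 → step 15: x=-0.058, v=-0.085, θ=-0.012, ω=0.115
apply F[15]=+0.330 → step 16: x=-0.060, v=-0.074, θ=-0.010, ω=0.101
apply F[16]=+0.297 → step 17: x=-0.061, v=-0.063, θ=-0.008, ω=0.088
apply F[17]=+0.269 → step 18: x=-0.062, v=-0.054, θ=-0.007, ω=0.076
apply F[18]=+0.244 → step 19: x=-0.063, v=-0.046, θ=-0.005, ω=0.066
apply F[19]=+0.220 → step 20: x=-0.064, v=-0.038, θ=-0.004, ω=0.058
apply F[20]=+0.200 → step 21: x=-0.065, v=-0.031, θ=-0.003, ω=0.050
apply F[21]=+0.181 → step 22: x=-0.065, v=-0.025, θ=-0.002, ω=0.043
Max |angle| over trajectory = 0.096 rad; bound = 0.045 → exceeded.

Answer: no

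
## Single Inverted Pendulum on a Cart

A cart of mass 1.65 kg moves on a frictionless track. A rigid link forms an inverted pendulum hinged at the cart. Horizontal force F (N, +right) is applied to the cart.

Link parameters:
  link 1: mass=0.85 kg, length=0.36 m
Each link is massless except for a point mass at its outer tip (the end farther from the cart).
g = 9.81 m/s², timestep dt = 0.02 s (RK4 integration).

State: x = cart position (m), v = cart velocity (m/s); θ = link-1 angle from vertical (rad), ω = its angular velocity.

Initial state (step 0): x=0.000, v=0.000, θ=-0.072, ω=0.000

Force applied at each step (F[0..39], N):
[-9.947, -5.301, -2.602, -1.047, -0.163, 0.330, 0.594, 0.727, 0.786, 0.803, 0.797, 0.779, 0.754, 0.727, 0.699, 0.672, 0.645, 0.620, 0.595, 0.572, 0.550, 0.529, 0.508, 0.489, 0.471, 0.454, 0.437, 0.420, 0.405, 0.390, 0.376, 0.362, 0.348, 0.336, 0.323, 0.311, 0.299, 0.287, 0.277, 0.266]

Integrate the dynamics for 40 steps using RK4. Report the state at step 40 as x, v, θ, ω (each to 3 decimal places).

Answer: x=-0.070, v=-0.007, θ=0.011, ω=-0.017

Derivation:
apply F[0]=-9.947 → step 1: x=-0.001, v=-0.113, θ=-0.069, ω=0.275
apply F[1]=-5.301 → step 2: x=-0.004, v=-0.171, θ=-0.063, ω=0.398
apply F[2]=-2.602 → step 3: x=-0.008, v=-0.196, θ=-0.054, ω=0.437
apply F[3]=-1.047 → step 4: x=-0.012, v=-0.204, θ=-0.046, ω=0.432
apply F[4]=-0.163 → step 5: x=-0.016, v=-0.202, θ=-0.037, ω=0.403
apply F[5]=+0.330 → step 6: x=-0.020, v=-0.194, θ=-0.030, ω=0.364
apply F[6]=+0.594 → step 7: x=-0.023, v=-0.185, θ=-0.023, ω=0.323
apply F[7]=+0.727 → step 8: x=-0.027, v=-0.174, θ=-0.017, ω=0.282
apply F[8]=+0.786 → step 9: x=-0.030, v=-0.163, θ=-0.011, ω=0.245
apply F[9]=+0.803 → step 10: x=-0.034, v=-0.152, θ=-0.007, ω=0.210
apply F[10]=+0.797 → step 11: x=-0.036, v=-0.142, θ=-0.003, ω=0.179
apply F[11]=+0.779 → step 12: x=-0.039, v=-0.133, θ=0.000, ω=0.152
apply F[12]=+0.754 → step 13: x=-0.042, v=-0.124, θ=0.003, ω=0.128
apply F[13]=+0.727 → step 14: x=-0.044, v=-0.115, θ=0.006, ω=0.107
apply F[14]=+0.699 → step 15: x=-0.046, v=-0.107, θ=0.007, ω=0.089
apply F[15]=+0.672 → step 16: x=-0.048, v=-0.100, θ=0.009, ω=0.073
apply F[16]=+0.645 → step 17: x=-0.050, v=-0.093, θ=0.010, ω=0.060
apply F[17]=+0.620 → step 18: x=-0.052, v=-0.087, θ=0.012, ω=0.048
apply F[18]=+0.595 → step 19: x=-0.054, v=-0.081, θ=0.012, ω=0.038
apply F[19]=+0.572 → step 20: x=-0.055, v=-0.075, θ=0.013, ω=0.029
apply F[20]=+0.550 → step 21: x=-0.057, v=-0.070, θ=0.014, ω=0.022
apply F[21]=+0.529 → step 22: x=-0.058, v=-0.065, θ=0.014, ω=0.015
apply F[22]=+0.508 → step 23: x=-0.060, v=-0.060, θ=0.014, ω=0.010
apply F[23]=+0.489 → step 24: x=-0.061, v=-0.056, θ=0.014, ω=0.005
apply F[24]=+0.471 → step 25: x=-0.062, v=-0.051, θ=0.014, ω=0.001
apply F[25]=+0.454 → step 26: x=-0.063, v=-0.047, θ=0.014, ω=-0.002
apply F[26]=+0.437 → step 27: x=-0.064, v=-0.044, θ=0.014, ω=-0.005
apply F[27]=+0.420 → step 28: x=-0.064, v=-0.040, θ=0.014, ω=-0.008
apply F[28]=+0.405 → step 29: x=-0.065, v=-0.036, θ=0.014, ω=-0.010
apply F[29]=+0.390 → step 30: x=-0.066, v=-0.033, θ=0.014, ω=-0.011
apply F[30]=+0.376 → step 31: x=-0.067, v=-0.030, θ=0.014, ω=-0.013
apply F[31]=+0.362 → step 32: x=-0.067, v=-0.027, θ=0.013, ω=-0.014
apply F[32]=+0.348 → step 33: x=-0.068, v=-0.024, θ=0.013, ω=-0.015
apply F[33]=+0.336 → step 34: x=-0.068, v=-0.021, θ=0.013, ω=-0.016
apply F[34]=+0.323 → step 35: x=-0.068, v=-0.019, θ=0.012, ω=-0.016
apply F[35]=+0.311 → step 36: x=-0.069, v=-0.016, θ=0.012, ω=-0.017
apply F[36]=+0.299 → step 37: x=-0.069, v=-0.014, θ=0.012, ω=-0.017
apply F[37]=+0.287 → step 38: x=-0.069, v=-0.011, θ=0.011, ω=-0.017
apply F[38]=+0.277 → step 39: x=-0.070, v=-0.009, θ=0.011, ω=-0.017
apply F[39]=+0.266 → step 40: x=-0.070, v=-0.007, θ=0.011, ω=-0.017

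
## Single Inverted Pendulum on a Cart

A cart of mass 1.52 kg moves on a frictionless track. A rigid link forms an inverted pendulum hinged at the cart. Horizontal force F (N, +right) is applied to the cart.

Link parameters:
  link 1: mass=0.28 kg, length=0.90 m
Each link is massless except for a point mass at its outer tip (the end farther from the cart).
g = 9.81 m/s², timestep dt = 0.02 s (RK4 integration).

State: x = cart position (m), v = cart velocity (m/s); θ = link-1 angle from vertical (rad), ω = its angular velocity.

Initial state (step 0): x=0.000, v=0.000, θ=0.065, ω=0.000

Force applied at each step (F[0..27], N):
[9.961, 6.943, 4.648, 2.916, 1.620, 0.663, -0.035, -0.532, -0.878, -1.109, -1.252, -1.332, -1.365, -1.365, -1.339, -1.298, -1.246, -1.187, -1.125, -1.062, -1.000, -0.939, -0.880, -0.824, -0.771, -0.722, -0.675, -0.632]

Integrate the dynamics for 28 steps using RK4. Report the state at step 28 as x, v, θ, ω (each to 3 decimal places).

Answer: x=0.113, v=0.058, θ=-0.018, ω=-0.003

Derivation:
apply F[0]=+9.961 → step 1: x=0.001, v=0.129, θ=0.064, ω=-0.129
apply F[1]=+6.943 → step 2: x=0.005, v=0.218, θ=0.060, ω=-0.214
apply F[2]=+4.648 → step 3: x=0.010, v=0.277, θ=0.055, ω=-0.267
apply F[3]=+2.916 → step 4: x=0.016, v=0.313, θ=0.050, ω=-0.296
apply F[4]=+1.620 → step 5: x=0.022, v=0.333, θ=0.044, ω=-0.307
apply F[5]=+0.663 → step 6: x=0.029, v=0.340, θ=0.038, ω=-0.306
apply F[6]=-0.035 → step 7: x=0.036, v=0.338, θ=0.032, ω=-0.297
apply F[7]=-0.532 → step 8: x=0.042, v=0.330, θ=0.026, ω=-0.282
apply F[8]=-0.878 → step 9: x=0.049, v=0.318, θ=0.020, ω=-0.263
apply F[9]=-1.109 → step 10: x=0.055, v=0.303, θ=0.015, ω=-0.242
apply F[10]=-1.252 → step 11: x=0.061, v=0.286, θ=0.011, ω=-0.220
apply F[11]=-1.332 → step 12: x=0.066, v=0.268, θ=0.007, ω=-0.199
apply F[12]=-1.365 → step 13: x=0.072, v=0.250, θ=0.003, ω=-0.178
apply F[13]=-1.365 → step 14: x=0.076, v=0.232, θ=-0.001, ω=-0.157
apply F[14]=-1.339 → step 15: x=0.081, v=0.214, θ=-0.003, ω=-0.138
apply F[15]=-1.298 → step 16: x=0.085, v=0.197, θ=-0.006, ω=-0.121
apply F[16]=-1.246 → step 17: x=0.089, v=0.181, θ=-0.008, ω=-0.104
apply F[17]=-1.187 → step 18: x=0.092, v=0.166, θ=-0.010, ω=-0.089
apply F[18]=-1.125 → step 19: x=0.095, v=0.152, θ=-0.012, ω=-0.076
apply F[19]=-1.062 → step 20: x=0.098, v=0.138, θ=-0.013, ω=-0.063
apply F[20]=-1.000 → step 21: x=0.101, v=0.125, θ=-0.014, ω=-0.052
apply F[21]=-0.939 → step 22: x=0.103, v=0.114, θ=-0.015, ω=-0.042
apply F[22]=-0.880 → step 23: x=0.105, v=0.103, θ=-0.016, ω=-0.034
apply F[23]=-0.824 → step 24: x=0.107, v=0.092, θ=-0.017, ω=-0.026
apply F[24]=-0.771 → step 25: x=0.109, v=0.083, θ=-0.017, ω=-0.019
apply F[25]=-0.722 → step 26: x=0.111, v=0.074, θ=-0.018, ω=-0.013
apply F[26]=-0.675 → step 27: x=0.112, v=0.066, θ=-0.018, ω=-0.008
apply F[27]=-0.632 → step 28: x=0.113, v=0.058, θ=-0.018, ω=-0.003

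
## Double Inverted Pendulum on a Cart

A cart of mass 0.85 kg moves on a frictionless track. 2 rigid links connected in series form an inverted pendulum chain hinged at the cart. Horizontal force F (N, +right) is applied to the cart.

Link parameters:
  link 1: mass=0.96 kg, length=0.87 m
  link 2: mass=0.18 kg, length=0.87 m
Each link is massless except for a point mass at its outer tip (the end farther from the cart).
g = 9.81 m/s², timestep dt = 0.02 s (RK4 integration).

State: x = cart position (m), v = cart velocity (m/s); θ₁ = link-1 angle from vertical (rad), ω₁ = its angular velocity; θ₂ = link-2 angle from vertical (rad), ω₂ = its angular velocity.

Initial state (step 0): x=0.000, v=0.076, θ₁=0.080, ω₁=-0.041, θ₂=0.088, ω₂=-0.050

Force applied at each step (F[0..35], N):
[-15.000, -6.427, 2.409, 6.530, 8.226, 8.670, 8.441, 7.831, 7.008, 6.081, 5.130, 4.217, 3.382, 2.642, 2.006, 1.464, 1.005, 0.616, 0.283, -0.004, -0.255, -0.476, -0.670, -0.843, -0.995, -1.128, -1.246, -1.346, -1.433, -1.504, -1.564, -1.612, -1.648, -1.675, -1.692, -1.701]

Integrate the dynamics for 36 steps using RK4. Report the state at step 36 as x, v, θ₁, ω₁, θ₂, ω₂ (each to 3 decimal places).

Answer: x=0.363, v=0.461, θ₁=-0.054, ω₁=-0.102, θ₂=-0.023, ω₂=-0.116

Derivation:
apply F[0]=-15.000 → step 1: x=-0.002, v=-0.295, θ₁=0.084, ω₁=0.402, θ₂=0.087, ω₂=-0.049
apply F[1]=-6.427 → step 2: x=-0.010, v=-0.467, θ₁=0.094, ω₁=0.619, θ₂=0.086, ω₂=-0.049
apply F[2]=+2.409 → step 3: x=-0.019, v=-0.436, θ₁=0.106, ω₁=0.606, θ₂=0.085, ω₂=-0.053
apply F[3]=+6.530 → step 4: x=-0.026, v=-0.313, θ₁=0.117, ω₁=0.492, θ₂=0.084, ω₂=-0.060
apply F[4]=+8.226 → step 5: x=-0.031, v=-0.153, θ₁=0.125, ω₁=0.339, θ₂=0.083, ω₂=-0.071
apply F[5]=+8.670 → step 6: x=-0.032, v=0.014, θ₁=0.131, ω₁=0.180, θ₂=0.081, ω₂=-0.085
apply F[6]=+8.441 → step 7: x=-0.030, v=0.175, θ₁=0.133, ω₁=0.029, θ₂=0.079, ω₂=-0.100
apply F[7]=+7.831 → step 8: x=-0.026, v=0.321, θ₁=0.132, ω₁=-0.106, θ₂=0.077, ω₂=-0.116
apply F[8]=+7.008 → step 9: x=-0.018, v=0.449, θ₁=0.129, ω₁=-0.220, θ₂=0.075, ω₂=-0.132
apply F[9]=+6.081 → step 10: x=-0.008, v=0.557, θ₁=0.123, ω₁=-0.313, θ₂=0.072, ω₂=-0.146
apply F[10]=+5.130 → step 11: x=0.004, v=0.646, θ₁=0.116, ω₁=-0.384, θ₂=0.069, ω₂=-0.160
apply F[11]=+4.217 → step 12: x=0.018, v=0.715, θ₁=0.108, ω₁=-0.436, θ₂=0.065, ω₂=-0.172
apply F[12]=+3.382 → step 13: x=0.033, v=0.767, θ₁=0.099, ω₁=-0.471, θ₂=0.062, ω₂=-0.183
apply F[13]=+2.642 → step 14: x=0.048, v=0.805, θ₁=0.089, ω₁=-0.491, θ₂=0.058, ω₂=-0.192
apply F[14]=+2.006 → step 15: x=0.065, v=0.830, θ₁=0.079, ω₁=-0.500, θ₂=0.054, ω₂=-0.200
apply F[15]=+1.464 → step 16: x=0.082, v=0.845, θ₁=0.069, ω₁=-0.500, θ₂=0.050, ω₂=-0.206
apply F[16]=+1.005 → step 17: x=0.098, v=0.852, θ₁=0.060, ω₁=-0.493, θ₂=0.046, ω₂=-0.210
apply F[17]=+0.616 → step 18: x=0.116, v=0.853, θ₁=0.050, ω₁=-0.481, θ₂=0.042, ω₂=-0.213
apply F[18]=+0.283 → step 19: x=0.133, v=0.848, θ₁=0.040, ω₁=-0.465, θ₂=0.037, ω₂=-0.214
apply F[19]=-0.004 → step 20: x=0.149, v=0.839, θ₁=0.031, ω₁=-0.446, θ₂=0.033, ω₂=-0.214
apply F[20]=-0.255 → step 21: x=0.166, v=0.826, θ₁=0.023, ω₁=-0.425, θ₂=0.029, ω₂=-0.213
apply F[21]=-0.476 → step 22: x=0.182, v=0.810, θ₁=0.014, ω₁=-0.403, θ₂=0.025, ω₂=-0.211
apply F[22]=-0.670 → step 23: x=0.198, v=0.791, θ₁=0.006, ω₁=-0.380, θ₂=0.020, ω₂=-0.208
apply F[23]=-0.843 → step 24: x=0.214, v=0.771, θ₁=-0.001, ω₁=-0.356, θ₂=0.016, ω₂=-0.204
apply F[24]=-0.995 → step 25: x=0.229, v=0.748, θ₁=-0.008, ω₁=-0.333, θ₂=0.012, ω₂=-0.199
apply F[25]=-1.128 → step 26: x=0.244, v=0.725, θ₁=-0.014, ω₁=-0.309, θ₂=0.008, ω₂=-0.193
apply F[26]=-1.246 → step 27: x=0.258, v=0.700, θ₁=-0.020, ω₁=-0.285, θ₂=0.005, ω₂=-0.187
apply F[27]=-1.346 → step 28: x=0.272, v=0.674, θ₁=-0.026, ω₁=-0.262, θ₂=0.001, ω₂=-0.180
apply F[28]=-1.433 → step 29: x=0.285, v=0.648, θ₁=-0.031, ω₁=-0.239, θ₂=-0.003, ω₂=-0.173
apply F[29]=-1.504 → step 30: x=0.298, v=0.621, θ₁=-0.035, ω₁=-0.217, θ₂=-0.006, ω₂=-0.165
apply F[30]=-1.564 → step 31: x=0.310, v=0.594, θ₁=-0.039, ω₁=-0.195, θ₂=-0.009, ω₂=-0.157
apply F[31]=-1.612 → step 32: x=0.322, v=0.567, θ₁=-0.043, ω₁=-0.175, θ₂=-0.012, ω₂=-0.149
apply F[32]=-1.648 → step 33: x=0.333, v=0.540, θ₁=-0.046, ω₁=-0.155, θ₂=-0.015, ω₂=-0.141
apply F[33]=-1.675 → step 34: x=0.343, v=0.513, θ₁=-0.049, ω₁=-0.136, θ₂=-0.018, ω₂=-0.133
apply F[34]=-1.692 → step 35: x=0.353, v=0.487, θ₁=-0.052, ω₁=-0.119, θ₂=-0.021, ω₂=-0.124
apply F[35]=-1.701 → step 36: x=0.363, v=0.461, θ₁=-0.054, ω₁=-0.102, θ₂=-0.023, ω₂=-0.116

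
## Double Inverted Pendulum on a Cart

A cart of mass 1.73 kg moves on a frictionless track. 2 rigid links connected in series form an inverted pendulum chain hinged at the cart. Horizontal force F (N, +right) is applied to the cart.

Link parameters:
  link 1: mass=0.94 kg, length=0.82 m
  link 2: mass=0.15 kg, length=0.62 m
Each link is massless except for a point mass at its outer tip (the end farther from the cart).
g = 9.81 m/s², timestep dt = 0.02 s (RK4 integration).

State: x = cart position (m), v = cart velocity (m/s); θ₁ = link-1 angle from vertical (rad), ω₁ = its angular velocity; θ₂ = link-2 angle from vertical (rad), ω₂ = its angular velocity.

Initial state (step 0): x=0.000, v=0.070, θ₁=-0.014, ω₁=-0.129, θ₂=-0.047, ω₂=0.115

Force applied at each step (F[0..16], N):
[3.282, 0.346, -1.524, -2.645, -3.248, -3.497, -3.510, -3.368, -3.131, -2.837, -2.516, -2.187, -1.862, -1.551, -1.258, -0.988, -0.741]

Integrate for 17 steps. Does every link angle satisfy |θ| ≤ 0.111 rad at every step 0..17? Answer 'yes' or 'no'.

Answer: yes

Derivation:
apply F[0]=+3.282 → step 1: x=0.002, v=0.110, θ₁=-0.017, ω₁=-0.180, θ₂=-0.045, ω₂=0.104
apply F[1]=+0.346 → step 2: x=0.004, v=0.116, θ₁=-0.021, ω₁=-0.191, θ₂=-0.043, ω₂=0.095
apply F[2]=-1.524 → step 3: x=0.006, v=0.101, θ₁=-0.024, ω₁=-0.178, θ₂=-0.041, ω₂=0.088
apply F[3]=-2.645 → step 4: x=0.008, v=0.074, θ₁=-0.028, ω₁=-0.150, θ₂=-0.039, ω₂=0.083
apply F[4]=-3.248 → step 5: x=0.009, v=0.040, θ₁=-0.030, ω₁=-0.116, θ₂=-0.038, ω₂=0.079
apply F[5]=-3.497 → step 6: x=0.010, v=0.004, θ₁=-0.032, ω₁=-0.079, θ₂=-0.036, ω₂=0.077
apply F[6]=-3.510 → step 7: x=0.009, v=-0.033, θ₁=-0.034, ω₁=-0.042, θ₂=-0.035, ω₂=0.076
apply F[7]=-3.368 → step 8: x=0.008, v=-0.068, θ₁=-0.034, ω₁=-0.008, θ₂=-0.033, ω₂=0.076
apply F[8]=-3.131 → step 9: x=0.007, v=-0.100, θ₁=-0.034, ω₁=0.023, θ₂=-0.032, ω₂=0.077
apply F[9]=-2.837 → step 10: x=0.004, v=-0.128, θ₁=-0.033, ω₁=0.050, θ₂=-0.030, ω₂=0.078
apply F[10]=-2.516 → step 11: x=0.001, v=-0.153, θ₁=-0.032, ω₁=0.072, θ₂=-0.028, ω₂=0.079
apply F[11]=-2.187 → step 12: x=-0.002, v=-0.175, θ₁=-0.030, ω₁=0.091, θ₂=-0.027, ω₂=0.081
apply F[12]=-1.862 → step 13: x=-0.005, v=-0.193, θ₁=-0.028, ω₁=0.106, θ₂=-0.025, ω₂=0.082
apply F[13]=-1.551 → step 14: x=-0.009, v=-0.207, θ₁=-0.026, ω₁=0.117, θ₂=-0.024, ω₂=0.083
apply F[14]=-1.258 → step 15: x=-0.014, v=-0.219, θ₁=-0.024, ω₁=0.125, θ₂=-0.022, ω₂=0.084
apply F[15]=-0.988 → step 16: x=-0.018, v=-0.227, θ₁=-0.021, ω₁=0.130, θ₂=-0.020, ω₂=0.084
apply F[16]=-0.741 → step 17: x=-0.023, v=-0.233, θ₁=-0.019, ω₁=0.132, θ₂=-0.019, ω₂=0.084
Max |angle| over trajectory = 0.047 rad; bound = 0.111 → within bound.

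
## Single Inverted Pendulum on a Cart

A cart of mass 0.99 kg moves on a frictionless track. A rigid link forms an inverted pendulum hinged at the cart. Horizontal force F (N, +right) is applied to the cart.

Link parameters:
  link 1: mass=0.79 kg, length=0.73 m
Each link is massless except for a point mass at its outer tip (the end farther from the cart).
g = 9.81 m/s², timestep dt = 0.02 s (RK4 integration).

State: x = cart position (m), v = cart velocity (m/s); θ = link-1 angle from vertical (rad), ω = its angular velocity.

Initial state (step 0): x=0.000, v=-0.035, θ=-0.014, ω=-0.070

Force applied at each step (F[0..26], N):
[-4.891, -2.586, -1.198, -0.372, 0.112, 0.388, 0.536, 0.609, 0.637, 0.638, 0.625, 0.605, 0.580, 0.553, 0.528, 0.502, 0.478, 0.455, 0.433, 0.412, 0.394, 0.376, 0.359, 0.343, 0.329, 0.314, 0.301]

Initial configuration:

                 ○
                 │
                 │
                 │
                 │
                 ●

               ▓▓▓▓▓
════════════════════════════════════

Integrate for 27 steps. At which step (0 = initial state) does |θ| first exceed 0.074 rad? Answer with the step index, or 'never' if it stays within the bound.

apply F[0]=-4.891 → step 1: x=-0.002, v=-0.132, θ=-0.014, ω=0.058
apply F[1]=-2.586 → step 2: x=-0.005, v=-0.182, θ=-0.012, ω=0.124
apply F[2]=-1.198 → step 3: x=-0.009, v=-0.204, θ=-0.010, ω=0.151
apply F[3]=-0.372 → step 4: x=-0.013, v=-0.210, θ=-0.006, ω=0.158
apply F[4]=+0.112 → step 5: x=-0.017, v=-0.207, θ=-0.003, ω=0.152
apply F[5]=+0.388 → step 6: x=-0.021, v=-0.199, θ=-0.000, ω=0.141
apply F[6]=+0.536 → step 7: x=-0.025, v=-0.189, θ=0.002, ω=0.126
apply F[7]=+0.609 → step 8: x=-0.029, v=-0.177, θ=0.005, ω=0.111
apply F[8]=+0.637 → step 9: x=-0.032, v=-0.165, θ=0.007, ω=0.096
apply F[9]=+0.638 → step 10: x=-0.035, v=-0.153, θ=0.008, ω=0.082
apply F[10]=+0.625 → step 11: x=-0.038, v=-0.142, θ=0.010, ω=0.069
apply F[11]=+0.605 → step 12: x=-0.041, v=-0.131, θ=0.011, ω=0.058
apply F[12]=+0.580 → step 13: x=-0.043, v=-0.122, θ=0.012, ω=0.047
apply F[13]=+0.553 → step 14: x=-0.046, v=-0.112, θ=0.013, ω=0.038
apply F[14]=+0.528 → step 15: x=-0.048, v=-0.104, θ=0.014, ω=0.030
apply F[15]=+0.502 → step 16: x=-0.050, v=-0.096, θ=0.014, ω=0.023
apply F[16]=+0.478 → step 17: x=-0.052, v=-0.089, θ=0.015, ω=0.017
apply F[17]=+0.455 → step 18: x=-0.053, v=-0.082, θ=0.015, ω=0.012
apply F[18]=+0.433 → step 19: x=-0.055, v=-0.075, θ=0.015, ω=0.007
apply F[19]=+0.412 → step 20: x=-0.056, v=-0.069, θ=0.015, ω=0.003
apply F[20]=+0.394 → step 21: x=-0.058, v=-0.064, θ=0.015, ω=-0.001
apply F[21]=+0.376 → step 22: x=-0.059, v=-0.059, θ=0.015, ω=-0.003
apply F[22]=+0.359 → step 23: x=-0.060, v=-0.054, θ=0.015, ω=-0.006
apply F[23]=+0.343 → step 24: x=-0.061, v=-0.049, θ=0.015, ω=-0.008
apply F[24]=+0.329 → step 25: x=-0.062, v=-0.045, θ=0.015, ω=-0.010
apply F[25]=+0.314 → step 26: x=-0.063, v=-0.041, θ=0.015, ω=-0.012
apply F[26]=+0.301 → step 27: x=-0.064, v=-0.037, θ=0.014, ω=-0.013
max |θ| = 0.015 ≤ 0.074 over all 28 states.

Answer: never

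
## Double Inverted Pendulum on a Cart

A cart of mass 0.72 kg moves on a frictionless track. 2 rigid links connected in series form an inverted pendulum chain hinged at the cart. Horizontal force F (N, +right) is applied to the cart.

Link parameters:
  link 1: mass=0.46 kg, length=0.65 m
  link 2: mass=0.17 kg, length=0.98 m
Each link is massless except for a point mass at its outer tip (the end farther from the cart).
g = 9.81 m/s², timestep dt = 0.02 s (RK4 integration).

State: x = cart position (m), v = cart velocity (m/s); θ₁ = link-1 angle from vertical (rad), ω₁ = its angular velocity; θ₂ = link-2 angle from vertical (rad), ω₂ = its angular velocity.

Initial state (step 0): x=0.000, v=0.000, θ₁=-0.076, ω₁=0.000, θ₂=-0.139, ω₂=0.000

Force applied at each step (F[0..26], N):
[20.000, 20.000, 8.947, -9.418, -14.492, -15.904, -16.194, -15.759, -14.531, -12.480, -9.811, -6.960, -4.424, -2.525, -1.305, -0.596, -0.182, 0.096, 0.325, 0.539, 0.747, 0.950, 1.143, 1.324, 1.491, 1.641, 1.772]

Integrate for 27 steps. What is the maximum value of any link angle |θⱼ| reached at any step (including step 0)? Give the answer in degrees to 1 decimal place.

apply F[0]=+20.000 → step 1: x=0.006, v=0.566, θ₁=-0.085, ω₁=-0.886, θ₂=-0.139, ω₂=-0.012
apply F[1]=+20.000 → step 2: x=0.023, v=1.131, θ₁=-0.111, ω₁=-1.778, θ₂=-0.139, ω₂=-0.019
apply F[2]=+8.947 → step 3: x=0.048, v=1.392, θ₁=-0.151, ω₁=-2.215, θ₂=-0.140, ω₂=-0.021
apply F[3]=-9.418 → step 4: x=0.073, v=1.157, θ₁=-0.193, ω₁=-1.914, θ₂=-0.140, ω₂=-0.013
apply F[4]=-14.492 → step 5: x=0.093, v=0.797, θ₁=-0.226, ω₁=-1.444, θ₂=-0.140, ω₂=0.010
apply F[5]=-15.904 → step 6: x=0.105, v=0.409, θ₁=-0.250, ω₁=-0.951, θ₂=-0.140, ω₂=0.046
apply F[6]=-16.194 → step 7: x=0.109, v=0.022, θ₁=-0.264, ω₁=-0.471, θ₂=-0.138, ω₂=0.092
apply F[7]=-15.759 → step 8: x=0.106, v=-0.350, θ₁=-0.269, ω₁=-0.019, θ₂=-0.136, ω₂=0.144
apply F[8]=-14.531 → step 9: x=0.096, v=-0.690, θ₁=-0.265, ω₁=0.384, θ₂=-0.133, ω₂=0.196
apply F[9]=-12.480 → step 10: x=0.079, v=-0.978, θ₁=-0.254, ω₁=0.716, θ₂=-0.128, ω₂=0.242
apply F[10]=-9.811 → step 11: x=0.057, v=-1.201, θ₁=-0.238, ω₁=0.959, θ₂=-0.123, ω₂=0.282
apply F[11]=-6.960 → step 12: x=0.032, v=-1.353, θ₁=-0.217, ω₁=1.105, θ₂=-0.117, ω₂=0.313
apply F[12]=-4.424 → step 13: x=0.004, v=-1.441, θ₁=-0.194, ω₁=1.167, θ₂=-0.111, ω₂=0.338
apply F[13]=-2.525 → step 14: x=-0.026, v=-1.482, θ₁=-0.171, ω₁=1.167, θ₂=-0.104, ω₂=0.357
apply F[14]=-1.305 → step 15: x=-0.055, v=-1.494, θ₁=-0.148, ω₁=1.131, θ₂=-0.096, ω₂=0.372
apply F[15]=-0.596 → step 16: x=-0.085, v=-1.489, θ₁=-0.126, ω₁=1.078, θ₂=-0.089, ω₂=0.383
apply F[16]=-0.182 → step 17: x=-0.115, v=-1.476, θ₁=-0.105, ω₁=1.020, θ₂=-0.081, ω₂=0.391
apply F[17]=+0.096 → step 18: x=-0.144, v=-1.459, θ₁=-0.085, ω₁=0.963, θ₂=-0.073, ω₂=0.395
apply F[18]=+0.325 → step 19: x=-0.173, v=-1.438, θ₁=-0.067, ω₁=0.907, θ₂=-0.065, ω₂=0.397
apply F[19]=+0.539 → step 20: x=-0.202, v=-1.413, θ₁=-0.049, ω₁=0.852, θ₂=-0.057, ω₂=0.396
apply F[20]=+0.747 → step 21: x=-0.230, v=-1.386, θ₁=-0.033, ω₁=0.799, θ₂=-0.049, ω₂=0.393
apply F[21]=+0.950 → step 22: x=-0.257, v=-1.356, θ₁=-0.017, ω₁=0.747, θ₂=-0.042, ω₂=0.387
apply F[22]=+1.143 → step 23: x=-0.284, v=-1.322, θ₁=-0.003, ω₁=0.696, θ₂=-0.034, ω₂=0.380
apply F[23]=+1.324 → step 24: x=-0.310, v=-1.286, θ₁=0.011, ω₁=0.645, θ₂=-0.026, ω₂=0.371
apply F[24]=+1.491 → step 25: x=-0.335, v=-1.247, θ₁=0.023, ω₁=0.595, θ₂=-0.019, ω₂=0.360
apply F[25]=+1.641 → step 26: x=-0.360, v=-1.207, θ₁=0.034, ω₁=0.546, θ₂=-0.012, ω₂=0.349
apply F[26]=+1.772 → step 27: x=-0.384, v=-1.164, θ₁=0.045, ω₁=0.498, θ₂=-0.005, ω₂=0.336
Max |angle| over trajectory = 0.269 rad = 15.4°.

Answer: 15.4°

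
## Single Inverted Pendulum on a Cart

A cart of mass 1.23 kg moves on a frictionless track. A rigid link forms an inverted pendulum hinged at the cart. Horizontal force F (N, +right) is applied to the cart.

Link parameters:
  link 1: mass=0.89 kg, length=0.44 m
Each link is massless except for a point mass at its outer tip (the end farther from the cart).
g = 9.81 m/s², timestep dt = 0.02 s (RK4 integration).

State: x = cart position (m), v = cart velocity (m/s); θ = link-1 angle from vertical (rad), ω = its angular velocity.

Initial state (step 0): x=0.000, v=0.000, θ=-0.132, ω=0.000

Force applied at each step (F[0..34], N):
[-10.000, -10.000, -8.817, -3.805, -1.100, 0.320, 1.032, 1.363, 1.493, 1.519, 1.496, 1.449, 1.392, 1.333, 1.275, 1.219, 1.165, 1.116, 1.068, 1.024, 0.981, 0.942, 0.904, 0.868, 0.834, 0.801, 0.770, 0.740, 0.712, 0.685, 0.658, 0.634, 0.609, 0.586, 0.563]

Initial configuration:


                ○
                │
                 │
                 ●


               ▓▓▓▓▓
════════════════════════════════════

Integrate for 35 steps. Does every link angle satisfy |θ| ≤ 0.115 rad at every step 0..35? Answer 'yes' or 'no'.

Answer: no

Derivation:
apply F[0]=-10.000 → step 1: x=-0.001, v=-0.142, θ=-0.129, ω=0.263
apply F[1]=-10.000 → step 2: x=-0.006, v=-0.286, θ=-0.121, ω=0.530
apply F[2]=-8.817 → step 3: x=-0.013, v=-0.412, θ=-0.109, ω=0.764
apply F[3]=-3.805 → step 4: x=-0.021, v=-0.460, θ=-0.093, ω=0.827
apply F[4]=-1.100 → step 5: x=-0.031, v=-0.466, θ=-0.076, ω=0.803
apply F[5]=+0.320 → step 6: x=-0.040, v=-0.451, θ=-0.061, ω=0.740
apply F[6]=+1.032 → step 7: x=-0.049, v=-0.427, θ=-0.047, ω=0.661
apply F[7]=+1.363 → step 8: x=-0.057, v=-0.400, θ=-0.035, ω=0.580
apply F[8]=+1.493 → step 9: x=-0.065, v=-0.371, θ=-0.024, ω=0.502
apply F[9]=+1.519 → step 10: x=-0.072, v=-0.344, θ=-0.014, ω=0.432
apply F[10]=+1.496 → step 11: x=-0.078, v=-0.318, θ=-0.006, ω=0.368
apply F[11]=+1.449 → step 12: x=-0.084, v=-0.294, θ=0.000, ω=0.313
apply F[12]=+1.392 → step 13: x=-0.090, v=-0.272, θ=0.006, ω=0.264
apply F[13]=+1.333 → step 14: x=-0.095, v=-0.251, θ=0.011, ω=0.221
apply F[14]=+1.275 → step 15: x=-0.100, v=-0.233, θ=0.015, ω=0.184
apply F[15]=+1.219 → step 16: x=-0.105, v=-0.215, θ=0.018, ω=0.152
apply F[16]=+1.165 → step 17: x=-0.109, v=-0.199, θ=0.021, ω=0.124
apply F[17]=+1.116 → step 18: x=-0.113, v=-0.184, θ=0.023, ω=0.100
apply F[18]=+1.068 → step 19: x=-0.116, v=-0.170, θ=0.025, ω=0.079
apply F[19]=+1.024 → step 20: x=-0.119, v=-0.157, θ=0.026, ω=0.061
apply F[20]=+0.981 → step 21: x=-0.122, v=-0.145, θ=0.028, ω=0.045
apply F[21]=+0.942 → step 22: x=-0.125, v=-0.134, θ=0.028, ω=0.032
apply F[22]=+0.904 → step 23: x=-0.128, v=-0.123, θ=0.029, ω=0.021
apply F[23]=+0.868 → step 24: x=-0.130, v=-0.113, θ=0.029, ω=0.011
apply F[24]=+0.834 → step 25: x=-0.132, v=-0.104, θ=0.029, ω=0.003
apply F[25]=+0.801 → step 26: x=-0.134, v=-0.095, θ=0.029, ω=-0.004
apply F[26]=+0.770 → step 27: x=-0.136, v=-0.086, θ=0.029, ω=-0.010
apply F[27]=+0.740 → step 28: x=-0.138, v=-0.078, θ=0.029, ω=-0.015
apply F[28]=+0.712 → step 29: x=-0.139, v=-0.071, θ=0.029, ω=-0.020
apply F[29]=+0.685 → step 30: x=-0.141, v=-0.064, θ=0.028, ω=-0.023
apply F[30]=+0.658 → step 31: x=-0.142, v=-0.057, θ=0.028, ω=-0.026
apply F[31]=+0.634 → step 32: x=-0.143, v=-0.051, θ=0.027, ω=-0.028
apply F[32]=+0.609 → step 33: x=-0.144, v=-0.045, θ=0.027, ω=-0.030
apply F[33]=+0.586 → step 34: x=-0.145, v=-0.039, θ=0.026, ω=-0.032
apply F[34]=+0.563 → step 35: x=-0.145, v=-0.033, θ=0.025, ω=-0.033
Max |angle| over trajectory = 0.132 rad; bound = 0.115 → exceeded.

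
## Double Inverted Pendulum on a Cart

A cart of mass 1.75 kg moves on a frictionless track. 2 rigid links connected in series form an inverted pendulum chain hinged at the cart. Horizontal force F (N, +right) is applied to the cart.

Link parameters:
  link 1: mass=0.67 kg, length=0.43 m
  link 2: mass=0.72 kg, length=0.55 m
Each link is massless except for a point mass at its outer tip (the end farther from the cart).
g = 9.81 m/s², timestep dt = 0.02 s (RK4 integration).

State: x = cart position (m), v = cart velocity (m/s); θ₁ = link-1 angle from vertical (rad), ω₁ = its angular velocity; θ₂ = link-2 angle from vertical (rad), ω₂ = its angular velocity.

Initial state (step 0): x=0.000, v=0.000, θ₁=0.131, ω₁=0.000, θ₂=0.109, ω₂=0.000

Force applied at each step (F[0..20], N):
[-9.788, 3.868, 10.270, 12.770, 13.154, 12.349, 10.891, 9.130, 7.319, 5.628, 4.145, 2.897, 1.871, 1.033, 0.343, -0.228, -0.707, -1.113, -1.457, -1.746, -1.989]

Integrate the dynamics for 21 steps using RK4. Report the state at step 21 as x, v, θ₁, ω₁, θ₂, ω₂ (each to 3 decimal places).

apply F[0]=-9.788 → step 1: x=-0.001, v=-0.130, θ₁=0.135, ω₁=0.371, θ₂=0.109, ω₂=-0.016
apply F[1]=+3.868 → step 2: x=-0.004, v=-0.108, θ₁=0.142, ω₁=0.396, θ₂=0.108, ω₂=-0.038
apply F[2]=+10.270 → step 3: x=-0.005, v=-0.014, θ₁=0.149, ω₁=0.267, θ₂=0.107, ω₂=-0.067
apply F[3]=+12.770 → step 4: x=-0.004, v=0.107, θ₁=0.152, ω₁=0.082, θ₂=0.106, ω₂=-0.103
apply F[4]=+13.154 → step 5: x=-0.001, v=0.231, θ₁=0.152, ω₁=-0.110, θ₂=0.103, ω₂=-0.141
apply F[5]=+12.349 → step 6: x=0.005, v=0.347, θ₁=0.148, ω₁=-0.283, θ₂=0.100, ω₂=-0.180
apply F[6]=+10.891 → step 7: x=0.013, v=0.448, θ₁=0.141, ω₁=-0.425, θ₂=0.096, ω₂=-0.217
apply F[7]=+9.130 → step 8: x=0.023, v=0.530, θ₁=0.132, ω₁=-0.531, θ₂=0.091, ω₂=-0.249
apply F[8]=+7.319 → step 9: x=0.034, v=0.594, θ₁=0.120, ω₁=-0.602, θ₂=0.086, ω₂=-0.278
apply F[9]=+5.628 → step 10: x=0.047, v=0.641, θ₁=0.108, ω₁=-0.642, θ₂=0.080, ω₂=-0.300
apply F[10]=+4.145 → step 11: x=0.060, v=0.673, θ₁=0.095, ω₁=-0.658, θ₂=0.074, ω₂=-0.318
apply F[11]=+2.897 → step 12: x=0.073, v=0.692, θ₁=0.082, ω₁=-0.654, θ₂=0.068, ω₂=-0.331
apply F[12]=+1.871 → step 13: x=0.087, v=0.702, θ₁=0.069, ω₁=-0.638, θ₂=0.061, ω₂=-0.339
apply F[13]=+1.033 → step 14: x=0.101, v=0.704, θ₁=0.056, ω₁=-0.612, θ₂=0.054, ω₂=-0.343
apply F[14]=+0.343 → step 15: x=0.115, v=0.700, θ₁=0.045, ω₁=-0.580, θ₂=0.047, ω₂=-0.343
apply F[15]=-0.228 → step 16: x=0.129, v=0.692, θ₁=0.033, ω₁=-0.545, θ₂=0.040, ω₂=-0.339
apply F[16]=-0.707 → step 17: x=0.143, v=0.680, θ₁=0.023, ω₁=-0.507, θ₂=0.034, ω₂=-0.333
apply F[17]=-1.113 → step 18: x=0.156, v=0.664, θ₁=0.013, ω₁=-0.469, θ₂=0.027, ω₂=-0.324
apply F[18]=-1.457 → step 19: x=0.169, v=0.646, θ₁=0.004, ω₁=-0.431, θ₂=0.021, ω₂=-0.313
apply F[19]=-1.746 → step 20: x=0.182, v=0.626, θ₁=-0.004, ω₁=-0.393, θ₂=0.015, ω₂=-0.300
apply F[20]=-1.989 → step 21: x=0.195, v=0.605, θ₁=-0.012, ω₁=-0.356, θ₂=0.009, ω₂=-0.285

Answer: x=0.195, v=0.605, θ₁=-0.012, ω₁=-0.356, θ₂=0.009, ω₂=-0.285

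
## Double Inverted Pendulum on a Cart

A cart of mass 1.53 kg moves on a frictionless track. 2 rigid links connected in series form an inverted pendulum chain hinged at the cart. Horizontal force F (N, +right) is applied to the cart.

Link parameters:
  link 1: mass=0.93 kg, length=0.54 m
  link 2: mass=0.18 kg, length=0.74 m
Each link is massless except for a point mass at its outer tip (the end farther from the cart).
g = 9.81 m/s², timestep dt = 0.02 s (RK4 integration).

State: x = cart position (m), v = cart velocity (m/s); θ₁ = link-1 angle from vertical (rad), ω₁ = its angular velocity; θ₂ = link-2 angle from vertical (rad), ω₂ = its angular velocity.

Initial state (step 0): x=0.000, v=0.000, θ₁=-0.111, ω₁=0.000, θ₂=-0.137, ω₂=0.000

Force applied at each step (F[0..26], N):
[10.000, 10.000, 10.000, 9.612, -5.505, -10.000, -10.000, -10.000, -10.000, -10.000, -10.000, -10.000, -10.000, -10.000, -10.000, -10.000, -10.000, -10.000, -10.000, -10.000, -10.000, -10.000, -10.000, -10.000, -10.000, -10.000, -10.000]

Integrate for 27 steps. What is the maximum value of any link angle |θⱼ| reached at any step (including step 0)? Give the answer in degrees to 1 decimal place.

Answer: 34.8°

Derivation:
apply F[0]=+10.000 → step 1: x=0.001, v=0.145, θ₁=-0.114, ω₁=-0.306, θ₂=-0.137, ω₂=-0.007
apply F[1]=+10.000 → step 2: x=0.006, v=0.291, θ₁=-0.123, ω₁=-0.616, θ₂=-0.137, ω₂=-0.013
apply F[2]=+10.000 → step 3: x=0.013, v=0.438, θ₁=-0.139, ω₁=-0.932, θ₂=-0.138, ω₂=-0.014
apply F[3]=+9.612 → step 4: x=0.023, v=0.580, θ₁=-0.161, ω₁=-1.248, θ₂=-0.138, ω₂=-0.012
apply F[4]=-5.505 → step 5: x=0.034, v=0.532, θ₁=-0.185, ω₁=-1.224, θ₂=-0.138, ω₂=-0.001
apply F[5]=-10.000 → step 6: x=0.044, v=0.429, θ₁=-0.209, ω₁=-1.113, θ₂=-0.138, ω₂=0.018
apply F[6]=-10.000 → step 7: x=0.052, v=0.330, θ₁=-0.230, ω₁=-1.019, θ₂=-0.137, ω₂=0.044
apply F[7]=-10.000 → step 8: x=0.057, v=0.234, θ₁=-0.249, ω₁=-0.940, θ₂=-0.136, ω₂=0.078
apply F[8]=-10.000 → step 9: x=0.061, v=0.141, θ₁=-0.268, ω₁=-0.875, θ₂=-0.134, ω₂=0.118
apply F[9]=-10.000 → step 10: x=0.063, v=0.051, θ₁=-0.284, ω₁=-0.824, θ₂=-0.131, ω₂=0.165
apply F[10]=-10.000 → step 11: x=0.063, v=-0.037, θ₁=-0.301, ω₁=-0.785, θ₂=-0.127, ω₂=0.219
apply F[11]=-10.000 → step 12: x=0.061, v=-0.122, θ₁=-0.316, ω₁=-0.757, θ₂=-0.122, ω₂=0.280
apply F[12]=-10.000 → step 13: x=0.058, v=-0.206, θ₁=-0.331, ω₁=-0.741, θ₂=-0.116, ω₂=0.346
apply F[13]=-10.000 → step 14: x=0.053, v=-0.288, θ₁=-0.346, ω₁=-0.734, θ₂=-0.109, ω₂=0.420
apply F[14]=-10.000 → step 15: x=0.047, v=-0.367, θ₁=-0.360, ω₁=-0.739, θ₂=-0.099, ω₂=0.501
apply F[15]=-10.000 → step 16: x=0.038, v=-0.446, θ₁=-0.375, ω₁=-0.753, θ₂=-0.088, ω₂=0.589
apply F[16]=-10.000 → step 17: x=0.029, v=-0.522, θ₁=-0.391, ω₁=-0.777, θ₂=-0.076, ω₂=0.684
apply F[17]=-10.000 → step 18: x=0.018, v=-0.597, θ₁=-0.406, ω₁=-0.811, θ₂=-0.061, ω₂=0.788
apply F[18]=-10.000 → step 19: x=0.005, v=-0.671, θ₁=-0.423, ω₁=-0.854, θ₂=-0.044, ω₂=0.899
apply F[19]=-10.000 → step 20: x=-0.009, v=-0.743, θ₁=-0.441, ω₁=-0.908, θ₂=-0.025, ω₂=1.019
apply F[20]=-10.000 → step 21: x=-0.025, v=-0.814, θ₁=-0.459, ω₁=-0.971, θ₂=-0.003, ω₂=1.148
apply F[21]=-10.000 → step 22: x=-0.042, v=-0.884, θ₁=-0.480, ω₁=-1.044, θ₂=0.021, ω₂=1.285
apply F[22]=-10.000 → step 23: x=-0.060, v=-0.953, θ₁=-0.501, ω₁=-1.126, θ₂=0.048, ω₂=1.431
apply F[23]=-10.000 → step 24: x=-0.080, v=-1.022, θ₁=-0.525, ω₁=-1.217, θ₂=0.078, ω₂=1.584
apply F[24]=-10.000 → step 25: x=-0.101, v=-1.090, θ₁=-0.550, ω₁=-1.316, θ₂=0.112, ω₂=1.745
apply F[25]=-10.000 → step 26: x=-0.123, v=-1.157, θ₁=-0.577, ω₁=-1.423, θ₂=0.148, ω₂=1.913
apply F[26]=-10.000 → step 27: x=-0.147, v=-1.225, θ₁=-0.607, ω₁=-1.538, θ₂=0.188, ω₂=2.086
Max |angle| over trajectory = 0.607 rad = 34.8°.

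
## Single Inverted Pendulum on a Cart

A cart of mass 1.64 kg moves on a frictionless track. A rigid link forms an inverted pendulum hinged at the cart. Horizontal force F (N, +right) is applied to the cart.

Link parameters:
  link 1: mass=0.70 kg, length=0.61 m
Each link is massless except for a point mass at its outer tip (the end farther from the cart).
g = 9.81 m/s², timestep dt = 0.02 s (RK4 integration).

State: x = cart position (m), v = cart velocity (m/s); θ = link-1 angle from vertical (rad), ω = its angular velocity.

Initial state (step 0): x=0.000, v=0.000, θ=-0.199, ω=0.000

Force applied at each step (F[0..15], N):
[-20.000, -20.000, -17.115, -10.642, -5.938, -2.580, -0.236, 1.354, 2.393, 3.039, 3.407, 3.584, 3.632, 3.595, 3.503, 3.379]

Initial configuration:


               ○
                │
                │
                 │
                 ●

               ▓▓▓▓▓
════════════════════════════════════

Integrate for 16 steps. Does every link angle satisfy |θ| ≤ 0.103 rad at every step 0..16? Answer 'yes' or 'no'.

Answer: no

Derivation:
apply F[0]=-20.000 → step 1: x=-0.002, v=-0.224, θ=-0.196, ω=0.297
apply F[1]=-20.000 → step 2: x=-0.009, v=-0.449, θ=-0.187, ω=0.597
apply F[2]=-17.115 → step 3: x=-0.020, v=-0.641, θ=-0.173, ω=0.849
apply F[3]=-10.642 → step 4: x=-0.034, v=-0.757, θ=-0.154, ω=0.984
apply F[4]=-5.938 → step 5: x=-0.050, v=-0.817, θ=-0.134, ω=1.036
apply F[5]=-2.580 → step 6: x=-0.066, v=-0.839, θ=-0.113, ω=1.032
apply F[6]=-0.236 → step 7: x=-0.083, v=-0.834, θ=-0.093, ω=0.990
apply F[7]=+1.354 → step 8: x=-0.099, v=-0.811, θ=-0.074, ω=0.926
apply F[8]=+2.393 → step 9: x=-0.115, v=-0.777, θ=-0.056, ω=0.849
apply F[9]=+3.039 → step 10: x=-0.130, v=-0.736, θ=-0.040, ω=0.766
apply F[10]=+3.407 → step 11: x=-0.145, v=-0.691, θ=-0.026, ω=0.683
apply F[11]=+3.584 → step 12: x=-0.158, v=-0.646, θ=-0.013, ω=0.603
apply F[12]=+3.632 → step 13: x=-0.170, v=-0.601, θ=-0.002, ω=0.527
apply F[13]=+3.595 → step 14: x=-0.182, v=-0.558, θ=0.008, ω=0.457
apply F[14]=+3.503 → step 15: x=-0.193, v=-0.516, θ=0.017, ω=0.392
apply F[15]=+3.379 → step 16: x=-0.203, v=-0.477, θ=0.024, ω=0.334
Max |angle| over trajectory = 0.199 rad; bound = 0.103 → exceeded.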